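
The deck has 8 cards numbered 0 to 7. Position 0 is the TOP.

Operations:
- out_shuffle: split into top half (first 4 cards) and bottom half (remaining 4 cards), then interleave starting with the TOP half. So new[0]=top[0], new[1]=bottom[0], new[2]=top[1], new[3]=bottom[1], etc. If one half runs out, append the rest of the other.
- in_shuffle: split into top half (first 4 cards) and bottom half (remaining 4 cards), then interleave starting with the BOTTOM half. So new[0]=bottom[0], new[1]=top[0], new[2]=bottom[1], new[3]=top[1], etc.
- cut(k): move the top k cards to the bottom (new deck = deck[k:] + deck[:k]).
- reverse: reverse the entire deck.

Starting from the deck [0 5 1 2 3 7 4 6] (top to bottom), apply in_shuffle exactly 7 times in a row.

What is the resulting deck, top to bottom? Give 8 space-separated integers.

After op 1 (in_shuffle): [3 0 7 5 4 1 6 2]
After op 2 (in_shuffle): [4 3 1 0 6 7 2 5]
After op 3 (in_shuffle): [6 4 7 3 2 1 5 0]
After op 4 (in_shuffle): [2 6 1 4 5 7 0 3]
After op 5 (in_shuffle): [5 2 7 6 0 1 3 4]
After op 6 (in_shuffle): [0 5 1 2 3 7 4 6]
After op 7 (in_shuffle): [3 0 7 5 4 1 6 2]

Answer: 3 0 7 5 4 1 6 2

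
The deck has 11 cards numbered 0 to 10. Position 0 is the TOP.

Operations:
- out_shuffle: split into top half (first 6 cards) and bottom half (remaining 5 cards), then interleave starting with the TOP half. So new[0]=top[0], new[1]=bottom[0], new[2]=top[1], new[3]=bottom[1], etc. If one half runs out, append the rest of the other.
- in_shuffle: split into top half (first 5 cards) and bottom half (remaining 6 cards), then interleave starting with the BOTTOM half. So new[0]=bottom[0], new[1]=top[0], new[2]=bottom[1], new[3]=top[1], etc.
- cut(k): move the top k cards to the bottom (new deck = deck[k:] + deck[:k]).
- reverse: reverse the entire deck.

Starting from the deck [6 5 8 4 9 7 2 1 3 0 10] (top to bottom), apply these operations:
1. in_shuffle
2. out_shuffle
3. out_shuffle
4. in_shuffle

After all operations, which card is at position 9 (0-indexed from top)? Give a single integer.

Answer: 6

Derivation:
After op 1 (in_shuffle): [7 6 2 5 1 8 3 4 0 9 10]
After op 2 (out_shuffle): [7 3 6 4 2 0 5 9 1 10 8]
After op 3 (out_shuffle): [7 5 3 9 6 1 4 10 2 8 0]
After op 4 (in_shuffle): [1 7 4 5 10 3 2 9 8 6 0]
Position 9: card 6.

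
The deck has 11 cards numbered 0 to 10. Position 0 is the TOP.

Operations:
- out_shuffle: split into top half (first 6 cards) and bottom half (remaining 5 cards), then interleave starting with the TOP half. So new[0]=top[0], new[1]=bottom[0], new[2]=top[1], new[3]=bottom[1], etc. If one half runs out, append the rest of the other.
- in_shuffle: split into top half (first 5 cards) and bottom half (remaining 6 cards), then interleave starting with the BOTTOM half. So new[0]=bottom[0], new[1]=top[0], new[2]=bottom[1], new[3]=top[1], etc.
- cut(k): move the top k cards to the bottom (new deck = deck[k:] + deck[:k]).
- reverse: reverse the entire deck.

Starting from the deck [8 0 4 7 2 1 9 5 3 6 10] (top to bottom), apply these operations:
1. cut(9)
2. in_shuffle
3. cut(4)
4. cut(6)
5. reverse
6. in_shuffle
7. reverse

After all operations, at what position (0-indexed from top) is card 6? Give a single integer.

After op 1 (cut(9)): [6 10 8 0 4 7 2 1 9 5 3]
After op 2 (in_shuffle): [7 6 2 10 1 8 9 0 5 4 3]
After op 3 (cut(4)): [1 8 9 0 5 4 3 7 6 2 10]
After op 4 (cut(6)): [3 7 6 2 10 1 8 9 0 5 4]
After op 5 (reverse): [4 5 0 9 8 1 10 2 6 7 3]
After op 6 (in_shuffle): [1 4 10 5 2 0 6 9 7 8 3]
After op 7 (reverse): [3 8 7 9 6 0 2 5 10 4 1]
Card 6 is at position 4.

Answer: 4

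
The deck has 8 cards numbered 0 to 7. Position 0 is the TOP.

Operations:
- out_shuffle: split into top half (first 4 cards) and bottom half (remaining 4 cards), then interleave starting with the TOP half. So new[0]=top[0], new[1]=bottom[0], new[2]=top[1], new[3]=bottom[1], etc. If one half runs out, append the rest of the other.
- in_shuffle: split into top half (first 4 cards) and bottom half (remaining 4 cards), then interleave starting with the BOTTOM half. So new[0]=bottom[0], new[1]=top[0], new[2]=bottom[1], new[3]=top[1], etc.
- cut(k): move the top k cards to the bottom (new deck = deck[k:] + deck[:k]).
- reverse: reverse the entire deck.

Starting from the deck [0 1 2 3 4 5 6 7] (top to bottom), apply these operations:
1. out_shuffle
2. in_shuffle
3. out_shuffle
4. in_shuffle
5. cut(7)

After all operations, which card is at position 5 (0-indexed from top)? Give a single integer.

Answer: 4

Derivation:
After op 1 (out_shuffle): [0 4 1 5 2 6 3 7]
After op 2 (in_shuffle): [2 0 6 4 3 1 7 5]
After op 3 (out_shuffle): [2 3 0 1 6 7 4 5]
After op 4 (in_shuffle): [6 2 7 3 4 0 5 1]
After op 5 (cut(7)): [1 6 2 7 3 4 0 5]
Position 5: card 4.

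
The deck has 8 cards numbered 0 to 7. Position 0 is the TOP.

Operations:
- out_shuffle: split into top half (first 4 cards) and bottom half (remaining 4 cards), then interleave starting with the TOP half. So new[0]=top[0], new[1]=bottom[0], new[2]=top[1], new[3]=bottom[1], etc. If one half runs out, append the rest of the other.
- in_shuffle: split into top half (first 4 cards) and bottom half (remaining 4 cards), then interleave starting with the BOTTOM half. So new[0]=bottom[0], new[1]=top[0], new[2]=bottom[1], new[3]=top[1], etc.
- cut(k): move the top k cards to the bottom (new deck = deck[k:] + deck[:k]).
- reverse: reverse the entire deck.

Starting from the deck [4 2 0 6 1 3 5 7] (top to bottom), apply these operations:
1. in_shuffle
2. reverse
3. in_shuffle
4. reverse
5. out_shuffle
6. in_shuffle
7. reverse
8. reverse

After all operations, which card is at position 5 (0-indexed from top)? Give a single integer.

After op 1 (in_shuffle): [1 4 3 2 5 0 7 6]
After op 2 (reverse): [6 7 0 5 2 3 4 1]
After op 3 (in_shuffle): [2 6 3 7 4 0 1 5]
After op 4 (reverse): [5 1 0 4 7 3 6 2]
After op 5 (out_shuffle): [5 7 1 3 0 6 4 2]
After op 6 (in_shuffle): [0 5 6 7 4 1 2 3]
After op 7 (reverse): [3 2 1 4 7 6 5 0]
After op 8 (reverse): [0 5 6 7 4 1 2 3]
Position 5: card 1.

Answer: 1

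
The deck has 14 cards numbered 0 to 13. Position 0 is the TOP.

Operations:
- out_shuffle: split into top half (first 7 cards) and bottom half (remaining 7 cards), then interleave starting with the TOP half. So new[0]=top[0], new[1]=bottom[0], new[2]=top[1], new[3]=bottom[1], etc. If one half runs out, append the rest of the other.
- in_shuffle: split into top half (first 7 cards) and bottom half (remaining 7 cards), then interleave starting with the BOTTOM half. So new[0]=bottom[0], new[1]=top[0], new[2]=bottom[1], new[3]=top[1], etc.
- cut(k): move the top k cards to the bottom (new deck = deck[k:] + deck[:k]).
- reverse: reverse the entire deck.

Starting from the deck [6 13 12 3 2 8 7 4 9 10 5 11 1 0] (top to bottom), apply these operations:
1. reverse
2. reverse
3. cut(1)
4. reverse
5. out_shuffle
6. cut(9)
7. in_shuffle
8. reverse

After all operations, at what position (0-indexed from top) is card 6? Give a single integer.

After op 1 (reverse): [0 1 11 5 10 9 4 7 8 2 3 12 13 6]
After op 2 (reverse): [6 13 12 3 2 8 7 4 9 10 5 11 1 0]
After op 3 (cut(1)): [13 12 3 2 8 7 4 9 10 5 11 1 0 6]
After op 4 (reverse): [6 0 1 11 5 10 9 4 7 8 2 3 12 13]
After op 5 (out_shuffle): [6 4 0 7 1 8 11 2 5 3 10 12 9 13]
After op 6 (cut(9)): [3 10 12 9 13 6 4 0 7 1 8 11 2 5]
After op 7 (in_shuffle): [0 3 7 10 1 12 8 9 11 13 2 6 5 4]
After op 8 (reverse): [4 5 6 2 13 11 9 8 12 1 10 7 3 0]
Card 6 is at position 2.

Answer: 2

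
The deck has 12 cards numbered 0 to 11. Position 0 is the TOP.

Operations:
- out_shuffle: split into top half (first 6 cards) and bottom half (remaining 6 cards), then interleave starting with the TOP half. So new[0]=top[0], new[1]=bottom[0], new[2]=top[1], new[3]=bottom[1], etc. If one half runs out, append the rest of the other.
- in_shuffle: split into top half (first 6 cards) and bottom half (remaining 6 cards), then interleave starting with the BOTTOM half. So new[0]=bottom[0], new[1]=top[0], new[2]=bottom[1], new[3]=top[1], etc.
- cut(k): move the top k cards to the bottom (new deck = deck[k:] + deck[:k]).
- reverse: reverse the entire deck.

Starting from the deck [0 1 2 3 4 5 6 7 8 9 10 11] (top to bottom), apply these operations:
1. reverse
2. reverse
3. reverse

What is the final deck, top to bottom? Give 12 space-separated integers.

After op 1 (reverse): [11 10 9 8 7 6 5 4 3 2 1 0]
After op 2 (reverse): [0 1 2 3 4 5 6 7 8 9 10 11]
After op 3 (reverse): [11 10 9 8 7 6 5 4 3 2 1 0]

Answer: 11 10 9 8 7 6 5 4 3 2 1 0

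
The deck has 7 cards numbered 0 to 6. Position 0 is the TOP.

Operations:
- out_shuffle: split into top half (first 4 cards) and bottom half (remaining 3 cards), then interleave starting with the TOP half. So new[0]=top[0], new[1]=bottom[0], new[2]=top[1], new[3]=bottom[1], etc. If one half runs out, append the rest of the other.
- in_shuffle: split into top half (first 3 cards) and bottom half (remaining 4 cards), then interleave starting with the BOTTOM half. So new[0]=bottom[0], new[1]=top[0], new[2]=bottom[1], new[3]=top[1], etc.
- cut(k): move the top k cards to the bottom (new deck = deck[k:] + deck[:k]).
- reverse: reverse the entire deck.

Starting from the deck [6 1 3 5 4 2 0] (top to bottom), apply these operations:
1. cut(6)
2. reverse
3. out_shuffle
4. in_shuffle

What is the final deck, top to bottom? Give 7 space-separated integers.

Answer: 6 2 5 1 0 4 3

Derivation:
After op 1 (cut(6)): [0 6 1 3 5 4 2]
After op 2 (reverse): [2 4 5 3 1 6 0]
After op 3 (out_shuffle): [2 1 4 6 5 0 3]
After op 4 (in_shuffle): [6 2 5 1 0 4 3]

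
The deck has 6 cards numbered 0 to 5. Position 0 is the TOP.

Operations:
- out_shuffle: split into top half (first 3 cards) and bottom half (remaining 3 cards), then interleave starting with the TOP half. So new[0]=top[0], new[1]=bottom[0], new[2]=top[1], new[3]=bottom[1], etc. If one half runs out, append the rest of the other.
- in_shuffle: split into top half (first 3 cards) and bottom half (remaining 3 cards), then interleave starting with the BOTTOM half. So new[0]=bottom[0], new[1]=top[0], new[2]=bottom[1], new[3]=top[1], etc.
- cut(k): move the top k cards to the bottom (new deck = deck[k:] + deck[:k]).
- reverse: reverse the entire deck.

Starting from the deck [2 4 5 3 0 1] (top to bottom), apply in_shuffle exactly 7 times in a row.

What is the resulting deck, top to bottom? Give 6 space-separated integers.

After op 1 (in_shuffle): [3 2 0 4 1 5]
After op 2 (in_shuffle): [4 3 1 2 5 0]
After op 3 (in_shuffle): [2 4 5 3 0 1]
After op 4 (in_shuffle): [3 2 0 4 1 5]
After op 5 (in_shuffle): [4 3 1 2 5 0]
After op 6 (in_shuffle): [2 4 5 3 0 1]
After op 7 (in_shuffle): [3 2 0 4 1 5]

Answer: 3 2 0 4 1 5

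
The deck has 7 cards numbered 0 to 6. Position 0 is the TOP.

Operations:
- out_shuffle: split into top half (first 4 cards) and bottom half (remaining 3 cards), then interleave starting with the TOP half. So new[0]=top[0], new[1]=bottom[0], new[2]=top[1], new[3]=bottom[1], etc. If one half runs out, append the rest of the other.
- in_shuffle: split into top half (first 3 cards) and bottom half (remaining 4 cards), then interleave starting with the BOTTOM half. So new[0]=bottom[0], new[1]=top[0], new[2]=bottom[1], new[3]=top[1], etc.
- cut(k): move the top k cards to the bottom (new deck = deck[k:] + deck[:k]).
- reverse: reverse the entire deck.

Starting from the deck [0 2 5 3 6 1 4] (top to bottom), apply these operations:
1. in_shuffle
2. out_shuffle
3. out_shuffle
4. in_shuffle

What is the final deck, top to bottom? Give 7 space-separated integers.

Answer: 4 3 0 6 2 1 5

Derivation:
After op 1 (in_shuffle): [3 0 6 2 1 5 4]
After op 2 (out_shuffle): [3 1 0 5 6 4 2]
After op 3 (out_shuffle): [3 6 1 4 0 2 5]
After op 4 (in_shuffle): [4 3 0 6 2 1 5]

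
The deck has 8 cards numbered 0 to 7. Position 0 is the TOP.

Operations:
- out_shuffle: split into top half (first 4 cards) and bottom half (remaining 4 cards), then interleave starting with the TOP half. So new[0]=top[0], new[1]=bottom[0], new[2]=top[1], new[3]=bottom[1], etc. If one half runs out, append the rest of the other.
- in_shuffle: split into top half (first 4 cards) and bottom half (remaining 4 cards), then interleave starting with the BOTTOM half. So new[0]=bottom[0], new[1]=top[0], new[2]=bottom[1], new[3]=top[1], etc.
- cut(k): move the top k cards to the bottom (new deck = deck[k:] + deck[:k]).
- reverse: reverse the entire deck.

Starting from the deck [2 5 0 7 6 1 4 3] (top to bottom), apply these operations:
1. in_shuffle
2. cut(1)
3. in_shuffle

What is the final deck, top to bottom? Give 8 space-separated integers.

Answer: 0 2 3 1 7 5 6 4

Derivation:
After op 1 (in_shuffle): [6 2 1 5 4 0 3 7]
After op 2 (cut(1)): [2 1 5 4 0 3 7 6]
After op 3 (in_shuffle): [0 2 3 1 7 5 6 4]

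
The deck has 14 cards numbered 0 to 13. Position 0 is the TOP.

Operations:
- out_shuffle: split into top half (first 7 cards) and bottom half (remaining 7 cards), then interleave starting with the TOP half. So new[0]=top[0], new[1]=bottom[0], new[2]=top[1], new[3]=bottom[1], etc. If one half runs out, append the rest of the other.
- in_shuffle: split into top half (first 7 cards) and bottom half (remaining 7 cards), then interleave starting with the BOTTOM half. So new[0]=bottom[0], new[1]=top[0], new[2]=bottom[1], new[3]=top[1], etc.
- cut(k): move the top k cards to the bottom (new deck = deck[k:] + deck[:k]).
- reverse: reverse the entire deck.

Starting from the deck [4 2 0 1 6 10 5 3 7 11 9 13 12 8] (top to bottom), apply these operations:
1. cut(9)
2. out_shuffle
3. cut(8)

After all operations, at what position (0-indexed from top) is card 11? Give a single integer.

After op 1 (cut(9)): [11 9 13 12 8 4 2 0 1 6 10 5 3 7]
After op 2 (out_shuffle): [11 0 9 1 13 6 12 10 8 5 4 3 2 7]
After op 3 (cut(8)): [8 5 4 3 2 7 11 0 9 1 13 6 12 10]
Card 11 is at position 6.

Answer: 6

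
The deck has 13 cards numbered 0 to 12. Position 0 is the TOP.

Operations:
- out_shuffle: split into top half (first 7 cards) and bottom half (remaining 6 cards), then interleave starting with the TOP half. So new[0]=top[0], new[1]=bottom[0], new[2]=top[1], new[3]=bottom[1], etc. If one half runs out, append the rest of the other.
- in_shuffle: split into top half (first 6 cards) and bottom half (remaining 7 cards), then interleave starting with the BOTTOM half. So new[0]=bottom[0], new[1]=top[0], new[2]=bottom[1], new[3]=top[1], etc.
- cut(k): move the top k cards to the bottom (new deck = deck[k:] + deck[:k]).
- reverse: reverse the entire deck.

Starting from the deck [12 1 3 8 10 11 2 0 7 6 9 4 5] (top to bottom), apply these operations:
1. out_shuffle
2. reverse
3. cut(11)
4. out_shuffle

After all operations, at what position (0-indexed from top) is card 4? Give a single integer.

Answer: 10

Derivation:
After op 1 (out_shuffle): [12 0 1 7 3 6 8 9 10 4 11 5 2]
After op 2 (reverse): [2 5 11 4 10 9 8 6 3 7 1 0 12]
After op 3 (cut(11)): [0 12 2 5 11 4 10 9 8 6 3 7 1]
After op 4 (out_shuffle): [0 9 12 8 2 6 5 3 11 7 4 1 10]
Card 4 is at position 10.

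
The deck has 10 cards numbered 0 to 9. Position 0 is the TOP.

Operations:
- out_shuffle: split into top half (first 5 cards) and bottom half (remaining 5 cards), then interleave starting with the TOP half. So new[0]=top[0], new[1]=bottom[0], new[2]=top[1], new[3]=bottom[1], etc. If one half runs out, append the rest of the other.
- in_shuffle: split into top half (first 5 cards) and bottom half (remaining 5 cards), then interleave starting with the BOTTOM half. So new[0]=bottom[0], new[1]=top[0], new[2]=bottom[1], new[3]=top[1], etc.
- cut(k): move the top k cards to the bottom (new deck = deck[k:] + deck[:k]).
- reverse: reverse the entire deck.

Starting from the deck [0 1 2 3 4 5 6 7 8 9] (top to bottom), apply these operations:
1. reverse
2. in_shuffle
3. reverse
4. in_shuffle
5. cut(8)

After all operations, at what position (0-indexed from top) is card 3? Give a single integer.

Answer: 6

Derivation:
After op 1 (reverse): [9 8 7 6 5 4 3 2 1 0]
After op 2 (in_shuffle): [4 9 3 8 2 7 1 6 0 5]
After op 3 (reverse): [5 0 6 1 7 2 8 3 9 4]
After op 4 (in_shuffle): [2 5 8 0 3 6 9 1 4 7]
After op 5 (cut(8)): [4 7 2 5 8 0 3 6 9 1]
Card 3 is at position 6.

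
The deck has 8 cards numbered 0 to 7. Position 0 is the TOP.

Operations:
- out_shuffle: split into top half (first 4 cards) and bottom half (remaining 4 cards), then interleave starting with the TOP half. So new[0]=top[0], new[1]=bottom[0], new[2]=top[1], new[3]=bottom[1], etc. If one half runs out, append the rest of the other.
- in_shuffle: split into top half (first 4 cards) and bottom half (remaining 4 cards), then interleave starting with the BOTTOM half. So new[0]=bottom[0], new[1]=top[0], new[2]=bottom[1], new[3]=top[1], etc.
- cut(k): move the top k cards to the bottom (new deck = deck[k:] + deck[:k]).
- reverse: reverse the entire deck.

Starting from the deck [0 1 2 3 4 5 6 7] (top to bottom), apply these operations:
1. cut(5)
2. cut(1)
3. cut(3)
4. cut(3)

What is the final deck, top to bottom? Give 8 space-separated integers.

Answer: 4 5 6 7 0 1 2 3

Derivation:
After op 1 (cut(5)): [5 6 7 0 1 2 3 4]
After op 2 (cut(1)): [6 7 0 1 2 3 4 5]
After op 3 (cut(3)): [1 2 3 4 5 6 7 0]
After op 4 (cut(3)): [4 5 6 7 0 1 2 3]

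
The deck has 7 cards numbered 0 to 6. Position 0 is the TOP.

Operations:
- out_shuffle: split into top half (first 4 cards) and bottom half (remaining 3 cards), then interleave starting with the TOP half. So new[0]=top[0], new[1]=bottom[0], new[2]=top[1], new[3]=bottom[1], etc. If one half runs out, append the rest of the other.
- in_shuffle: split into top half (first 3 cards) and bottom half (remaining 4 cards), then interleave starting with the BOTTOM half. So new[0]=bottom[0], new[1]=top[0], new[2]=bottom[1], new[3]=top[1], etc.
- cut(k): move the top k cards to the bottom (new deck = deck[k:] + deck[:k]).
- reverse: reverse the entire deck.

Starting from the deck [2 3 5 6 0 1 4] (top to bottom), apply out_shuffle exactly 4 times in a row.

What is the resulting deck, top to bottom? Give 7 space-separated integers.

Answer: 2 0 3 1 5 4 6

Derivation:
After op 1 (out_shuffle): [2 0 3 1 5 4 6]
After op 2 (out_shuffle): [2 5 0 4 3 6 1]
After op 3 (out_shuffle): [2 3 5 6 0 1 4]
After op 4 (out_shuffle): [2 0 3 1 5 4 6]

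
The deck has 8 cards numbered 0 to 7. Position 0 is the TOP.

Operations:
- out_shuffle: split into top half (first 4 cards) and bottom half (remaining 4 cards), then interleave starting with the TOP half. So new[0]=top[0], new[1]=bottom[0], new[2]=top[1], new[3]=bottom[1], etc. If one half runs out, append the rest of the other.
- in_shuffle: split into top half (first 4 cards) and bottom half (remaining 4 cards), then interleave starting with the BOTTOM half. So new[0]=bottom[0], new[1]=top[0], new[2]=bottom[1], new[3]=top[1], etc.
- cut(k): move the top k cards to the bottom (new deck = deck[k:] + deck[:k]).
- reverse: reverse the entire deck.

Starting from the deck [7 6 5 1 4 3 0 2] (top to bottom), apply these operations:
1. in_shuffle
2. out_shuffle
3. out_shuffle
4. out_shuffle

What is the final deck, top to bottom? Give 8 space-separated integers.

Answer: 4 7 3 6 0 5 2 1

Derivation:
After op 1 (in_shuffle): [4 7 3 6 0 5 2 1]
After op 2 (out_shuffle): [4 0 7 5 3 2 6 1]
After op 3 (out_shuffle): [4 3 0 2 7 6 5 1]
After op 4 (out_shuffle): [4 7 3 6 0 5 2 1]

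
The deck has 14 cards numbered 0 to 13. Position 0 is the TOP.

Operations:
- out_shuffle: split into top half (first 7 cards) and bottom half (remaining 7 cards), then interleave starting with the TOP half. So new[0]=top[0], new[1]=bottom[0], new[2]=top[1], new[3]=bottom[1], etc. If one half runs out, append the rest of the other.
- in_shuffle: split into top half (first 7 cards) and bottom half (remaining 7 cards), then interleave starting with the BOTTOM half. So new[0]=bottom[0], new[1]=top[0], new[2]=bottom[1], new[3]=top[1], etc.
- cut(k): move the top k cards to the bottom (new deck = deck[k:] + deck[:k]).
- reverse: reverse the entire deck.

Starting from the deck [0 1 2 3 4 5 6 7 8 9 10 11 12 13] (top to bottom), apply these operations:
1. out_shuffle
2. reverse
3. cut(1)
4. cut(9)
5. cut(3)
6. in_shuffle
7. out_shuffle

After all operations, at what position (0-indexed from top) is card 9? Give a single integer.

After op 1 (out_shuffle): [0 7 1 8 2 9 3 10 4 11 5 12 6 13]
After op 2 (reverse): [13 6 12 5 11 4 10 3 9 2 8 1 7 0]
After op 3 (cut(1)): [6 12 5 11 4 10 3 9 2 8 1 7 0 13]
After op 4 (cut(9)): [8 1 7 0 13 6 12 5 11 4 10 3 9 2]
After op 5 (cut(3)): [0 13 6 12 5 11 4 10 3 9 2 8 1 7]
After op 6 (in_shuffle): [10 0 3 13 9 6 2 12 8 5 1 11 7 4]
After op 7 (out_shuffle): [10 12 0 8 3 5 13 1 9 11 6 7 2 4]
Card 9 is at position 8.

Answer: 8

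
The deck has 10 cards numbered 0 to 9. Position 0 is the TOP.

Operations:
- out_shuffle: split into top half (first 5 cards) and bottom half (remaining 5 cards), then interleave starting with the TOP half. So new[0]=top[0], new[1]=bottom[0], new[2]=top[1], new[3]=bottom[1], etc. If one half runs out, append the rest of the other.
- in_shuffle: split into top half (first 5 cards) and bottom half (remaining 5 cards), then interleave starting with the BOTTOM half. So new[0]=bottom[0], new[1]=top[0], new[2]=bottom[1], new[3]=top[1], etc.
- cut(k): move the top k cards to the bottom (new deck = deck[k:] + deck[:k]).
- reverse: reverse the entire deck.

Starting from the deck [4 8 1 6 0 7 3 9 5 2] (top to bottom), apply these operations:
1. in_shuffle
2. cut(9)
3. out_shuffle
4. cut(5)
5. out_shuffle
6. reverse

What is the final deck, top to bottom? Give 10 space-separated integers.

After op 1 (in_shuffle): [7 4 3 8 9 1 5 6 2 0]
After op 2 (cut(9)): [0 7 4 3 8 9 1 5 6 2]
After op 3 (out_shuffle): [0 9 7 1 4 5 3 6 8 2]
After op 4 (cut(5)): [5 3 6 8 2 0 9 7 1 4]
After op 5 (out_shuffle): [5 0 3 9 6 7 8 1 2 4]
After op 6 (reverse): [4 2 1 8 7 6 9 3 0 5]

Answer: 4 2 1 8 7 6 9 3 0 5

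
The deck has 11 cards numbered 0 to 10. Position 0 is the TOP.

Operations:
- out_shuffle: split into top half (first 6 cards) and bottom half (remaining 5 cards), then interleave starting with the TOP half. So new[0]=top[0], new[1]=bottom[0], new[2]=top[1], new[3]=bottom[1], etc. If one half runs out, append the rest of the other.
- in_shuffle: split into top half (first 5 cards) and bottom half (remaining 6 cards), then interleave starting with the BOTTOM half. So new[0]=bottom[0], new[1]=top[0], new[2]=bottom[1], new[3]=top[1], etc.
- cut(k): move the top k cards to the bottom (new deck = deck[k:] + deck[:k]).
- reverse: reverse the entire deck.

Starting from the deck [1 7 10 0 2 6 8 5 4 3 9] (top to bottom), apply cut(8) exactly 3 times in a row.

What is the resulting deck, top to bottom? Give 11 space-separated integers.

After op 1 (cut(8)): [4 3 9 1 7 10 0 2 6 8 5]
After op 2 (cut(8)): [6 8 5 4 3 9 1 7 10 0 2]
After op 3 (cut(8)): [10 0 2 6 8 5 4 3 9 1 7]

Answer: 10 0 2 6 8 5 4 3 9 1 7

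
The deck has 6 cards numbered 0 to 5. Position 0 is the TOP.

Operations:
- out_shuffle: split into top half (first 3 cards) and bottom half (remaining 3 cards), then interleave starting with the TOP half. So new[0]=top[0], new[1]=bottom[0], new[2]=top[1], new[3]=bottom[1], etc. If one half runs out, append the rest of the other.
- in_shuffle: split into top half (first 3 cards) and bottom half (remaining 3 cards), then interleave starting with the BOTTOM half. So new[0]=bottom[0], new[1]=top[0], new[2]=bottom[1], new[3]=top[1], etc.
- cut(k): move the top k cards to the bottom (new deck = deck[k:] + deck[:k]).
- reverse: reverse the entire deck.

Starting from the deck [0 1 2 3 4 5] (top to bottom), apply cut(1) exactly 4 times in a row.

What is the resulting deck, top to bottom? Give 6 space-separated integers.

After op 1 (cut(1)): [1 2 3 4 5 0]
After op 2 (cut(1)): [2 3 4 5 0 1]
After op 3 (cut(1)): [3 4 5 0 1 2]
After op 4 (cut(1)): [4 5 0 1 2 3]

Answer: 4 5 0 1 2 3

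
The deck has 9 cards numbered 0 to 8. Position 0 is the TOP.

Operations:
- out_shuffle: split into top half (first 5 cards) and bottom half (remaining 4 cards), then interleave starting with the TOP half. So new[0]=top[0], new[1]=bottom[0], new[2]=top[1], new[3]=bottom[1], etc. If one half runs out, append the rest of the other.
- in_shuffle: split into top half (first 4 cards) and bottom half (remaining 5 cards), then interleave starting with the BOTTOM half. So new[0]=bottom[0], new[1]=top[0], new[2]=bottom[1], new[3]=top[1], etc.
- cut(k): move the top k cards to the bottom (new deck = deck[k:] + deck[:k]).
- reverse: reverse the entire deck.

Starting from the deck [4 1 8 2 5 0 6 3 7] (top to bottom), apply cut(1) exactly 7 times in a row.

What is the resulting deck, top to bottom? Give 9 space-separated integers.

After op 1 (cut(1)): [1 8 2 5 0 6 3 7 4]
After op 2 (cut(1)): [8 2 5 0 6 3 7 4 1]
After op 3 (cut(1)): [2 5 0 6 3 7 4 1 8]
After op 4 (cut(1)): [5 0 6 3 7 4 1 8 2]
After op 5 (cut(1)): [0 6 3 7 4 1 8 2 5]
After op 6 (cut(1)): [6 3 7 4 1 8 2 5 0]
After op 7 (cut(1)): [3 7 4 1 8 2 5 0 6]

Answer: 3 7 4 1 8 2 5 0 6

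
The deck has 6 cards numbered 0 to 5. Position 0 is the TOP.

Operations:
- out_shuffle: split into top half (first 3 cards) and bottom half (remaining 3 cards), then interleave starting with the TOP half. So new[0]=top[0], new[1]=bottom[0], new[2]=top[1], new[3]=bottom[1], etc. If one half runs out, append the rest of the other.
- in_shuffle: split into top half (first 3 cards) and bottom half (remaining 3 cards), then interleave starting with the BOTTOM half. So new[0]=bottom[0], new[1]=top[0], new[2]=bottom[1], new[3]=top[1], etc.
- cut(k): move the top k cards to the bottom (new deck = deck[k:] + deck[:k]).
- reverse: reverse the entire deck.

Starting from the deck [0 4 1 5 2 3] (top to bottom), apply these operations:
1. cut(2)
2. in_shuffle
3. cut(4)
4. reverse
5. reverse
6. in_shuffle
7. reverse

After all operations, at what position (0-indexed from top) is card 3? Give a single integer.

After op 1 (cut(2)): [1 5 2 3 0 4]
After op 2 (in_shuffle): [3 1 0 5 4 2]
After op 3 (cut(4)): [4 2 3 1 0 5]
After op 4 (reverse): [5 0 1 3 2 4]
After op 5 (reverse): [4 2 3 1 0 5]
After op 6 (in_shuffle): [1 4 0 2 5 3]
After op 7 (reverse): [3 5 2 0 4 1]
Card 3 is at position 0.

Answer: 0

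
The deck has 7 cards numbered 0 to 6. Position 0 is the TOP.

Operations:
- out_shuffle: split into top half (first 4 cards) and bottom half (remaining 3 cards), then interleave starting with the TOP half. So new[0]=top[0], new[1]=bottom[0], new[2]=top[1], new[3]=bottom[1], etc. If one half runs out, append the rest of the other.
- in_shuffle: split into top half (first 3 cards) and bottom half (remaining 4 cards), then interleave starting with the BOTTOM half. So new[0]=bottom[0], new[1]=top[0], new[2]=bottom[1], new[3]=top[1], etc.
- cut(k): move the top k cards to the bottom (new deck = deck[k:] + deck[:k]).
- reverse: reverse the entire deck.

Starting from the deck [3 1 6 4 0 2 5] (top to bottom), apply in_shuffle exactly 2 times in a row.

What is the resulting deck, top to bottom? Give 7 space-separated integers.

After op 1 (in_shuffle): [4 3 0 1 2 6 5]
After op 2 (in_shuffle): [1 4 2 3 6 0 5]

Answer: 1 4 2 3 6 0 5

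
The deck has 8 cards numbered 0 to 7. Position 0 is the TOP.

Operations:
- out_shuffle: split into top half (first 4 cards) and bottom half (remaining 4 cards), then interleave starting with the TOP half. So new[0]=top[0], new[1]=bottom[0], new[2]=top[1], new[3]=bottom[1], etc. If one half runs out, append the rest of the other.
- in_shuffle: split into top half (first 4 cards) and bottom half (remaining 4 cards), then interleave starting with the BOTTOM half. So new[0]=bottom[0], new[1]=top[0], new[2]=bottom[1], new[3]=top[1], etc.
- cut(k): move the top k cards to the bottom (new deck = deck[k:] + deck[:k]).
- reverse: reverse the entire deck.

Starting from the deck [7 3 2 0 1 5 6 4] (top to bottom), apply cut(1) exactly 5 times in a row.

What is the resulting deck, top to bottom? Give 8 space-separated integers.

Answer: 5 6 4 7 3 2 0 1

Derivation:
After op 1 (cut(1)): [3 2 0 1 5 6 4 7]
After op 2 (cut(1)): [2 0 1 5 6 4 7 3]
After op 3 (cut(1)): [0 1 5 6 4 7 3 2]
After op 4 (cut(1)): [1 5 6 4 7 3 2 0]
After op 5 (cut(1)): [5 6 4 7 3 2 0 1]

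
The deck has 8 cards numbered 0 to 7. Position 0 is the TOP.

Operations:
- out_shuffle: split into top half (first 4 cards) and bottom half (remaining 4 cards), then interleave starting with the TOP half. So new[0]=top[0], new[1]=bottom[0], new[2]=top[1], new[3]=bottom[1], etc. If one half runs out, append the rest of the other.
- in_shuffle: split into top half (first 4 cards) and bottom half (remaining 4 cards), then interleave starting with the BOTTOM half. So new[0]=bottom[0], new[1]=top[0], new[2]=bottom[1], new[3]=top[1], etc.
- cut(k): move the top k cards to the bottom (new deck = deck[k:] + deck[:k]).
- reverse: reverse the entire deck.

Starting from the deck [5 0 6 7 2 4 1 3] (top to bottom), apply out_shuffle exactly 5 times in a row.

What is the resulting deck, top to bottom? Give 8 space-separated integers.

After op 1 (out_shuffle): [5 2 0 4 6 1 7 3]
After op 2 (out_shuffle): [5 6 2 1 0 7 4 3]
After op 3 (out_shuffle): [5 0 6 7 2 4 1 3]
After op 4 (out_shuffle): [5 2 0 4 6 1 7 3]
After op 5 (out_shuffle): [5 6 2 1 0 7 4 3]

Answer: 5 6 2 1 0 7 4 3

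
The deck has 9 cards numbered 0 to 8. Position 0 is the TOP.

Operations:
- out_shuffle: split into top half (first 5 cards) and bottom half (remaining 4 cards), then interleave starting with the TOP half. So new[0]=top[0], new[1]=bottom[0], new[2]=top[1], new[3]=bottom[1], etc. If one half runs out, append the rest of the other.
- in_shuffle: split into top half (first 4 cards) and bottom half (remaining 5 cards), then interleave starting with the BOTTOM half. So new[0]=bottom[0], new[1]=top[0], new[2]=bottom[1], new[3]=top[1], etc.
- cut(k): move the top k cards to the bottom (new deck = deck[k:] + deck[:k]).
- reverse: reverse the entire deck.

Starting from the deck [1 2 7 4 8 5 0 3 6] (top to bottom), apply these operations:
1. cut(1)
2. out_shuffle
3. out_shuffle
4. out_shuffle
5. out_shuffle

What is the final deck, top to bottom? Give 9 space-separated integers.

Answer: 2 5 1 8 6 4 3 7 0

Derivation:
After op 1 (cut(1)): [2 7 4 8 5 0 3 6 1]
After op 2 (out_shuffle): [2 0 7 3 4 6 8 1 5]
After op 3 (out_shuffle): [2 6 0 8 7 1 3 5 4]
After op 4 (out_shuffle): [2 1 6 3 0 5 8 4 7]
After op 5 (out_shuffle): [2 5 1 8 6 4 3 7 0]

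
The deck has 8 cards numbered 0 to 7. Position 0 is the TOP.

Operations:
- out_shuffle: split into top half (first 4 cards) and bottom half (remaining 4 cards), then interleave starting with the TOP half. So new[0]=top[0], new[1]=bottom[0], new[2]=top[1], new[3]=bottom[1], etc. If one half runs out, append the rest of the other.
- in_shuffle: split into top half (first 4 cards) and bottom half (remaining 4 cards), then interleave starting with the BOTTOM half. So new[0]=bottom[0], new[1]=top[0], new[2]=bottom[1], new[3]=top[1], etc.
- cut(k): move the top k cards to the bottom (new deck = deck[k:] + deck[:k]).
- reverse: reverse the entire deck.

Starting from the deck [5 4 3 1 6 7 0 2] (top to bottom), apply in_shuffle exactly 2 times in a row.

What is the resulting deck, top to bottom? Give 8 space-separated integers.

Answer: 0 6 3 5 2 7 1 4

Derivation:
After op 1 (in_shuffle): [6 5 7 4 0 3 2 1]
After op 2 (in_shuffle): [0 6 3 5 2 7 1 4]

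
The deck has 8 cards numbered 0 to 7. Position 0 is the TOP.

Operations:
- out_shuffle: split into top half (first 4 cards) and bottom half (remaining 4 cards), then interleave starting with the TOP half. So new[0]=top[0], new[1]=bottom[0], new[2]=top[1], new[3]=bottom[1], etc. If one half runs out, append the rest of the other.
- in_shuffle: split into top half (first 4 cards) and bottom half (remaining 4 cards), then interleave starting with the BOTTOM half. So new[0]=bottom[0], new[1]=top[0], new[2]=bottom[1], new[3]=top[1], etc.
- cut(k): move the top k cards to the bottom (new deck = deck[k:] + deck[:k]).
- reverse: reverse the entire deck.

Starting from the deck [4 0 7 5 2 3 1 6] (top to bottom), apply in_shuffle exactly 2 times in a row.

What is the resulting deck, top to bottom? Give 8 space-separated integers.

After op 1 (in_shuffle): [2 4 3 0 1 7 6 5]
After op 2 (in_shuffle): [1 2 7 4 6 3 5 0]

Answer: 1 2 7 4 6 3 5 0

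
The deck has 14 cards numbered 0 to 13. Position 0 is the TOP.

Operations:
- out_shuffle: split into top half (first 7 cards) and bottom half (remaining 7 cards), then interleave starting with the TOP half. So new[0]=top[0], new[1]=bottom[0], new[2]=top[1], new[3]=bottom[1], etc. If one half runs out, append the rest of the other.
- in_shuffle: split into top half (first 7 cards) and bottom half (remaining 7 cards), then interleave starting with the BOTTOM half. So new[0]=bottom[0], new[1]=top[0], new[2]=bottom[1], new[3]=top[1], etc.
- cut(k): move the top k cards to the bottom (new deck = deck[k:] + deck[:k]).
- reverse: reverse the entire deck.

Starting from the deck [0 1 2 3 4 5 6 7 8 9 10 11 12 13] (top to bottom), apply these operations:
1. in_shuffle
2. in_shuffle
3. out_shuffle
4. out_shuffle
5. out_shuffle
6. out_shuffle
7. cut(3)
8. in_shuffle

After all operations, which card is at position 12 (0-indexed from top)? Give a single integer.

After op 1 (in_shuffle): [7 0 8 1 9 2 10 3 11 4 12 5 13 6]
After op 2 (in_shuffle): [3 7 11 0 4 8 12 1 5 9 13 2 6 10]
After op 3 (out_shuffle): [3 1 7 5 11 9 0 13 4 2 8 6 12 10]
After op 4 (out_shuffle): [3 13 1 4 7 2 5 8 11 6 9 12 0 10]
After op 5 (out_shuffle): [3 8 13 11 1 6 4 9 7 12 2 0 5 10]
After op 6 (out_shuffle): [3 9 8 7 13 12 11 2 1 0 6 5 4 10]
After op 7 (cut(3)): [7 13 12 11 2 1 0 6 5 4 10 3 9 8]
After op 8 (in_shuffle): [6 7 5 13 4 12 10 11 3 2 9 1 8 0]
Position 12: card 8.

Answer: 8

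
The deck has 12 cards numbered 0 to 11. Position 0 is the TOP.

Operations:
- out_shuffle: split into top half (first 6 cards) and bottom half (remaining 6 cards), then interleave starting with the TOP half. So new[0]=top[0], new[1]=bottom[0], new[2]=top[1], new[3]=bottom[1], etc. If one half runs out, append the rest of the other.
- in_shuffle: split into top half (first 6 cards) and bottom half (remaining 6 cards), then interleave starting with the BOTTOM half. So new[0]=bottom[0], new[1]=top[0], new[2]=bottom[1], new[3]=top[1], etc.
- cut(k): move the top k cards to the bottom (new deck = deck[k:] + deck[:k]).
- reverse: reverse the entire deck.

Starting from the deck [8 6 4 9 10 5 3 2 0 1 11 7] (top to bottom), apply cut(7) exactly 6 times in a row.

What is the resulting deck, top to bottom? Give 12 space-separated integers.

After op 1 (cut(7)): [2 0 1 11 7 8 6 4 9 10 5 3]
After op 2 (cut(7)): [4 9 10 5 3 2 0 1 11 7 8 6]
After op 3 (cut(7)): [1 11 7 8 6 4 9 10 5 3 2 0]
After op 4 (cut(7)): [10 5 3 2 0 1 11 7 8 6 4 9]
After op 5 (cut(7)): [7 8 6 4 9 10 5 3 2 0 1 11]
After op 6 (cut(7)): [3 2 0 1 11 7 8 6 4 9 10 5]

Answer: 3 2 0 1 11 7 8 6 4 9 10 5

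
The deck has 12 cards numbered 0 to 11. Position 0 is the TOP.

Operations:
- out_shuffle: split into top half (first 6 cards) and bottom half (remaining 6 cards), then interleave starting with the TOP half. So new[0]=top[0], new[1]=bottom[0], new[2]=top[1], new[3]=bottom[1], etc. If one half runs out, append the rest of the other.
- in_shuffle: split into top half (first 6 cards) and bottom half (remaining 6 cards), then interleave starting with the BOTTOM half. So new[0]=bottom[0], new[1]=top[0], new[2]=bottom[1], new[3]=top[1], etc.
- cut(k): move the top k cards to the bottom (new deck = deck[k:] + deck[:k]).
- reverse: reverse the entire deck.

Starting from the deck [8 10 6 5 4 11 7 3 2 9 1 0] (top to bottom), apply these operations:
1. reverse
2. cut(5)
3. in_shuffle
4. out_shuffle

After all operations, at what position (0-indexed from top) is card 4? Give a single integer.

After op 1 (reverse): [0 1 9 2 3 7 11 4 5 6 10 8]
After op 2 (cut(5)): [7 11 4 5 6 10 8 0 1 9 2 3]
After op 3 (in_shuffle): [8 7 0 11 1 4 9 5 2 6 3 10]
After op 4 (out_shuffle): [8 9 7 5 0 2 11 6 1 3 4 10]
Card 4 is at position 10.

Answer: 10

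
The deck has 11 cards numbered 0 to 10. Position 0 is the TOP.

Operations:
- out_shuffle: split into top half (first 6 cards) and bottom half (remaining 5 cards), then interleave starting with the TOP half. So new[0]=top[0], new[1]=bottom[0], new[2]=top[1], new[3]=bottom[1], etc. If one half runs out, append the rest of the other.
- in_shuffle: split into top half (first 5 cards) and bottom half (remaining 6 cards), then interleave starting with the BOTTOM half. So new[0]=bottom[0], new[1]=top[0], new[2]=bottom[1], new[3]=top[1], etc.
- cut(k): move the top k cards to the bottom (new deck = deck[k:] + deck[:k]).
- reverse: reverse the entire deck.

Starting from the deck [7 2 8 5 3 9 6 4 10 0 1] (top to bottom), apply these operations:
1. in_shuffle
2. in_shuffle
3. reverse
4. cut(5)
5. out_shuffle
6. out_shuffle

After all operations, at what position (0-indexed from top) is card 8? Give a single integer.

Answer: 9

Derivation:
After op 1 (in_shuffle): [9 7 6 2 4 8 10 5 0 3 1]
After op 2 (in_shuffle): [8 9 10 7 5 6 0 2 3 4 1]
After op 3 (reverse): [1 4 3 2 0 6 5 7 10 9 8]
After op 4 (cut(5)): [6 5 7 10 9 8 1 4 3 2 0]
After op 5 (out_shuffle): [6 1 5 4 7 3 10 2 9 0 8]
After op 6 (out_shuffle): [6 10 1 2 5 9 4 0 7 8 3]
Card 8 is at position 9.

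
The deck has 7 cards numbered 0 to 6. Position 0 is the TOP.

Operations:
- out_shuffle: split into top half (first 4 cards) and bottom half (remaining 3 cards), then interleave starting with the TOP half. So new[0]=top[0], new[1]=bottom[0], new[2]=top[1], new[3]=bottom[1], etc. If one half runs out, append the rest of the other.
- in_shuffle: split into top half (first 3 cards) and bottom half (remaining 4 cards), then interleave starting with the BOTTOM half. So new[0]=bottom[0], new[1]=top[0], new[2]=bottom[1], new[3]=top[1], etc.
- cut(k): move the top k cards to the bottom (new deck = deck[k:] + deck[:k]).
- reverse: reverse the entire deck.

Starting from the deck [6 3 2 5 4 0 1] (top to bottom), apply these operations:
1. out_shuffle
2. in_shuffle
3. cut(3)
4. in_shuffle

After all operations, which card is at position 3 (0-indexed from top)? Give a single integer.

Answer: 1

Derivation:
After op 1 (out_shuffle): [6 4 3 0 2 1 5]
After op 2 (in_shuffle): [0 6 2 4 1 3 5]
After op 3 (cut(3)): [4 1 3 5 0 6 2]
After op 4 (in_shuffle): [5 4 0 1 6 3 2]
Position 3: card 1.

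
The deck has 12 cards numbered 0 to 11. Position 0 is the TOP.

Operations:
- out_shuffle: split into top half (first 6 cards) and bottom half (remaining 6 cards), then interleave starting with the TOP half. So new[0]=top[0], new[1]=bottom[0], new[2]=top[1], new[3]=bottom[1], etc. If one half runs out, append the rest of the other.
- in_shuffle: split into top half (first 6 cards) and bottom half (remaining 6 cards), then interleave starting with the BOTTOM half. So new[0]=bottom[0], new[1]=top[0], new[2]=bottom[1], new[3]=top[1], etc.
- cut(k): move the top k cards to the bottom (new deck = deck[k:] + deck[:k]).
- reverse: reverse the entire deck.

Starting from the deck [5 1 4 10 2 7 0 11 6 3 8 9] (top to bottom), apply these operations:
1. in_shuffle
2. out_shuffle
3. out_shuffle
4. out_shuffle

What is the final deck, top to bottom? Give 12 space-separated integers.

Answer: 0 10 1 9 3 11 2 4 5 8 6 7

Derivation:
After op 1 (in_shuffle): [0 5 11 1 6 4 3 10 8 2 9 7]
After op 2 (out_shuffle): [0 3 5 10 11 8 1 2 6 9 4 7]
After op 3 (out_shuffle): [0 1 3 2 5 6 10 9 11 4 8 7]
After op 4 (out_shuffle): [0 10 1 9 3 11 2 4 5 8 6 7]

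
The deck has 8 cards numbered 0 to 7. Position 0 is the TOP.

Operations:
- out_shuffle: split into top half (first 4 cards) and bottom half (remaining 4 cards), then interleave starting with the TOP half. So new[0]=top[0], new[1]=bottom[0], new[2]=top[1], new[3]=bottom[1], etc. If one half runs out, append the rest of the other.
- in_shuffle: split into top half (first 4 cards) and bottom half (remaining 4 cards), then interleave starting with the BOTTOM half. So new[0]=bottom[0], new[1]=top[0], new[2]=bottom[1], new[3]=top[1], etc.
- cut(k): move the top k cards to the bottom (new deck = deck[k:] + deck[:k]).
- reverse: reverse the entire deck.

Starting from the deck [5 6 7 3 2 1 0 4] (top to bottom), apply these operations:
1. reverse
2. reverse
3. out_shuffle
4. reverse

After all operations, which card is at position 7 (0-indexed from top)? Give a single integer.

After op 1 (reverse): [4 0 1 2 3 7 6 5]
After op 2 (reverse): [5 6 7 3 2 1 0 4]
After op 3 (out_shuffle): [5 2 6 1 7 0 3 4]
After op 4 (reverse): [4 3 0 7 1 6 2 5]
Position 7: card 5.

Answer: 5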